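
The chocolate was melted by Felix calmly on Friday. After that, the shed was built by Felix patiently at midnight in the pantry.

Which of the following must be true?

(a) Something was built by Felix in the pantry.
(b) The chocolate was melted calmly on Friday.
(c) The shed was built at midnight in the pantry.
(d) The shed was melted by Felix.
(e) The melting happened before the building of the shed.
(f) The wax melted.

(a) Entailed — dropping 'at midnight', 'patiently' and generalizing the patient leaves a sub-description the original still satisfies.
(b) Entailed — the original entails any weakening of itself; this just generalizes the agent.
(c) Entailed — this follows by dropping conjuncts from the building event's description.
(d) Not entailed — Felix melted the chocolate, not the shed; the shed belongs to the building event.
(e) Entailed — the narrative places the melting before the building.
(f) Not entailed — the chocolate is what melted, not the wax.

(a), (b), (c), (e)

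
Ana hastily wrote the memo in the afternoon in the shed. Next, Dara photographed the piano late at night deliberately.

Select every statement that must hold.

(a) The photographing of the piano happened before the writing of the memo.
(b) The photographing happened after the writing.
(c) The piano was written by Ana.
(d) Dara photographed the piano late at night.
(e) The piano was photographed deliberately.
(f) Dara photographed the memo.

(b), (d), (e)

(a) Not entailed — the narrative places the writing before the photographing, not after.
(b) Entailed — the narrative places the writing before the photographing.
(c) Not entailed — Ana wrote the memo, not the piano; the piano belongs to the photographing event.
(d) Entailed — every conjunct here is already in the original photographing event.
(e) Entailed — every conjunct here is already in the original photographing event.
(f) Not entailed — Dara photographed the piano, not the memo; the memo belongs to the writing event.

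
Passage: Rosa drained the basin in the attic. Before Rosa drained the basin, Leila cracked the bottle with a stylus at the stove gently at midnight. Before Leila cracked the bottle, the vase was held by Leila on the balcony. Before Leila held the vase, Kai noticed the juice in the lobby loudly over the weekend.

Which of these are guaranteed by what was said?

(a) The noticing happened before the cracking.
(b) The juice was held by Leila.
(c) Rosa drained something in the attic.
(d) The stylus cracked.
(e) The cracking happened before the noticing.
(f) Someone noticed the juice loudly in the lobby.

(a), (c), (f)

(a) Entailed — the narrative places the noticing before the cracking.
(b) Not entailed — Leila held the vase, not the juice; the juice belongs to the noticing event.
(c) Entailed — generalizing the patient leaves a sub-description the original still satisfies.
(d) Not entailed — the bottle is what cracked, not the stylus.
(e) Not entailed — the narrative places the noticing before the cracking, not after.
(f) Entailed — every conjunct here is already in the original noticing event.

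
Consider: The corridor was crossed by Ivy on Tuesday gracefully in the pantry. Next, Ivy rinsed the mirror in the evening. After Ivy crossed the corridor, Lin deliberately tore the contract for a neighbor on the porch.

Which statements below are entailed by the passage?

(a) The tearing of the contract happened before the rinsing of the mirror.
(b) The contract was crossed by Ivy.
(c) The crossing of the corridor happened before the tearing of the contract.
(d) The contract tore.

(a) Not entailed — the narrative doesn't order the tearing relative to the rinsing.
(b) Not entailed — Ivy crossed the corridor, not the contract; the contract belongs to the tearing event.
(c) Entailed — the narrative places the crossing before the tearing.
(d) Entailed — 'Lin tore the contract' is causative; it entails the inchoative 'the contract tore'.

(c), (d)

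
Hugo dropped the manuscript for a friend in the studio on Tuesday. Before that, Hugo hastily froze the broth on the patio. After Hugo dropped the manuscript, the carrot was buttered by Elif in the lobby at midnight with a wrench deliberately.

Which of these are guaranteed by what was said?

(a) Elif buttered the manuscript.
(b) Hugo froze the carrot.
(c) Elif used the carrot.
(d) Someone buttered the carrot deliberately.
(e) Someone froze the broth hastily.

(a) Not entailed — Elif buttered the carrot, not the manuscript; the manuscript belongs to the dropping event.
(b) Not entailed — Hugo froze the broth, not the carrot; the carrot belongs to the buttering event.
(c) Not entailed — the carrot is the patient, not an instrument — Elif used a wrench.
(d) Entailed — the original entails any weakening of itself; this just drops 'at midnight', 'with a wrench', 'in the lobby' and generalizes the agent.
(e) Entailed — this follows by dropping conjuncts from the freezing event's description.

(d), (e)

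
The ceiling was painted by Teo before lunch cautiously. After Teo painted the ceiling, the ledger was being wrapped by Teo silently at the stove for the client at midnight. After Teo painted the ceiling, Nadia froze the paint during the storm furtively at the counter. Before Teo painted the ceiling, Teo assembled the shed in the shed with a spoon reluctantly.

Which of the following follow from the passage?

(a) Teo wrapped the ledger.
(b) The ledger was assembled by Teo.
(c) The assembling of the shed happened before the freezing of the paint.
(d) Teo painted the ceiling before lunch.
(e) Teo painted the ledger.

(c), (d)

(a) Not entailed — 'was wrapping' is progressive on an accomplishment; it does not entail the completed 'wrapped'.
(b) Not entailed — Teo assembled the shed, not the ledger; the ledger belongs to the wrapping event.
(c) Entailed — the narrative places the assembling before the freezing.
(d) Entailed — this follows by dropping conjuncts from the painting event's description.
(e) Not entailed — Teo painted the ceiling, not the ledger; the ledger belongs to the wrapping event.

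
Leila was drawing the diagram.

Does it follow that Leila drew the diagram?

no

'was drawing' is progressive; for an accomplishment like 'draw the diagram', it doesn't entail completion.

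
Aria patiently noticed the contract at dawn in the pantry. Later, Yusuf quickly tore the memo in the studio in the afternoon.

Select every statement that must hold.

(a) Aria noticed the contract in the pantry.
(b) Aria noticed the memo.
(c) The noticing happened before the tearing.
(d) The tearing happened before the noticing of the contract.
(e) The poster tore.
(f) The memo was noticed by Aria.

(a) Entailed — this follows by dropping conjuncts from the noticing event's description.
(b) Not entailed — Aria noticed the contract, not the memo; the memo belongs to the tearing event.
(c) Entailed — the narrative places the noticing before the tearing.
(d) Not entailed — the narrative places the noticing before the tearing, not after.
(e) Not entailed — the memo is what tore, not the poster.
(f) Not entailed — Aria noticed the contract, not the memo; the memo belongs to the tearing event.

(a), (c)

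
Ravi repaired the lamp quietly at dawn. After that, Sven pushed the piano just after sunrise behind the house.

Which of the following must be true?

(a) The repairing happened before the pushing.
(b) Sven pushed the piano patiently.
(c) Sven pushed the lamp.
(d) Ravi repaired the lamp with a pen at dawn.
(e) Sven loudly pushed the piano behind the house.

(a) Entailed — the narrative places the repairing before the pushing.
(b) Not entailed — 'patiently' adds information not in the original event.
(c) Not entailed — Sven pushed the piano, not the lamp; the lamp belongs to the repairing event.
(d) Not entailed — 'with a pen' adds information not in the original event.
(e) Not entailed — 'loudly' adds information not in the original event.

(a)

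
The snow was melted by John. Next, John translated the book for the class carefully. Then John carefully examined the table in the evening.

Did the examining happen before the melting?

The narrative orders the melting before the examining.

no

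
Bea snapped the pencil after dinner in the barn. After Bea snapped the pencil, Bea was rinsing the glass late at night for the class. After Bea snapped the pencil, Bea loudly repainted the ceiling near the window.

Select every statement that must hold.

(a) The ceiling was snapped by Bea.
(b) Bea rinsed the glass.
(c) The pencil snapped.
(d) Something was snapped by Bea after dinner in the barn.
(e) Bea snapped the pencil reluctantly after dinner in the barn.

(a) Not entailed — Bea snapped the pencil, not the ceiling; the ceiling belongs to the repainting event.
(b) Entailed — 'rinse' is an activity; 'was rinsing' entails that some rinsing happened, so 'rinsed' holds.
(c) Entailed — 'Bea snapped the pencil' is causative; it entails the inchoative 'the pencil snapped'.
(d) Entailed — the original entails any weakening of itself; this just generalizes the patient.
(e) Not entailed — 'reluctantly' adds information not in the original event.

(b), (c), (d)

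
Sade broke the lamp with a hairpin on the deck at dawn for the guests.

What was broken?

'the lamp' marks the patient of the breaking event.

the lamp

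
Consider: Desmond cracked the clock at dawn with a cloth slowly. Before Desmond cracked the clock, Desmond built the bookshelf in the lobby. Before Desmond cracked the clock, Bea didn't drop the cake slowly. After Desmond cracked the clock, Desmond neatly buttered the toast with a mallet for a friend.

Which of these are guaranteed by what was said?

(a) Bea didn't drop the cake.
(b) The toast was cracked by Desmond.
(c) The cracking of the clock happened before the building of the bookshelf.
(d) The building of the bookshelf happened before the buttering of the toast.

(d)

(a) Not entailed — dropping 'slowly' under negation is not valid — the original leaves open that Bea dropped the cake some other way.
(b) Not entailed — Desmond cracked the clock, not the toast; the toast belongs to the buttering event.
(c) Not entailed — the narrative places the building before the cracking, not after.
(d) Entailed — the narrative places the building before the buttering.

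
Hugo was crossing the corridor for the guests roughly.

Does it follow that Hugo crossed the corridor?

'was crossing' is progressive; for an accomplishment like 'cross the corridor', it doesn't entail completion.

no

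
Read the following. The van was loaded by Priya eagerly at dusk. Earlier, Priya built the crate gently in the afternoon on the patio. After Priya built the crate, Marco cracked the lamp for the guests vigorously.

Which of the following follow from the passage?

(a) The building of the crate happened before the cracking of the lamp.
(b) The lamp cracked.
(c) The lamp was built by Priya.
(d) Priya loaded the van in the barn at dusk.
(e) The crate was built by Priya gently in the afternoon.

(a), (b), (e)

(a) Entailed — the narrative places the building before the cracking.
(b) Entailed — 'Marco cracked the lamp' is causative; it entails the inchoative 'the lamp cracked'.
(c) Not entailed — Priya built the crate, not the lamp; the lamp belongs to the cracking event.
(d) Not entailed — 'in the barn' adds information not in the original event.
(e) Entailed — this follows by dropping conjuncts from the building event's description.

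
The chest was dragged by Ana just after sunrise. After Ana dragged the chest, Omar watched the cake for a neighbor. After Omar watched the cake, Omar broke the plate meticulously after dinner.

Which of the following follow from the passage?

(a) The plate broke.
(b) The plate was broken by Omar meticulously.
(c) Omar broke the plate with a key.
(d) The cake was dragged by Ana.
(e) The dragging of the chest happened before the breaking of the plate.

(a), (b), (e)

(a) Entailed — 'Omar broke the plate' is causative; it entails the inchoative 'the plate broke'.
(b) Entailed — this follows by dropping conjuncts from the breaking event's description.
(c) Not entailed — 'with a key' adds information not in the original event.
(d) Not entailed — Ana dragged the chest, not the cake; the cake belongs to the watching event.
(e) Entailed — the narrative places the dragging before the breaking.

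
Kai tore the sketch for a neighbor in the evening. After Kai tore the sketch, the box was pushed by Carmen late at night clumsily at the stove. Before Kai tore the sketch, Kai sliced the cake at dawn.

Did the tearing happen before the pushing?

The narrative orders the tearing before the pushing.

yes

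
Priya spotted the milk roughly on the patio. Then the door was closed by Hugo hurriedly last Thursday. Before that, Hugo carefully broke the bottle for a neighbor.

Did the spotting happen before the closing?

The narrative orders the spotting before the closing.

yes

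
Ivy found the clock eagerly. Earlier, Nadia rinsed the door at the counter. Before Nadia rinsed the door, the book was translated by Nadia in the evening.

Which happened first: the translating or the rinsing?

the translating

The connectives place the translating before the rinsing.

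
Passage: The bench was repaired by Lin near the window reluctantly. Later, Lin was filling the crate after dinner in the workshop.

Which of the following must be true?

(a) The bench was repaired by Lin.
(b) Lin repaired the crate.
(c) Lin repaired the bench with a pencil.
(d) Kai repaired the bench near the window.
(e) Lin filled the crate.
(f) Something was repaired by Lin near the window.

(a) Entailed — every conjunct here is already in the original repairing event.
(b) Not entailed — Lin repaired the bench, not the crate; the crate belongs to the filling event.
(c) Not entailed — 'with a pencil' adds information not in the original event.
(d) Not entailed — the passage has Lin repairing the bench, not Kai.
(e) Not entailed — 'was filling' is progressive on an accomplishment; it does not entail the completed 'filled'.
(f) Entailed — dropping 'reluctantly' and generalizing the patient leaves a sub-description the original still satisfies.

(a), (f)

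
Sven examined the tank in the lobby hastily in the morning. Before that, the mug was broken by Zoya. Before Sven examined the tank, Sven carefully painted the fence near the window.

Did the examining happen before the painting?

no

The narrative orders the painting before the examining.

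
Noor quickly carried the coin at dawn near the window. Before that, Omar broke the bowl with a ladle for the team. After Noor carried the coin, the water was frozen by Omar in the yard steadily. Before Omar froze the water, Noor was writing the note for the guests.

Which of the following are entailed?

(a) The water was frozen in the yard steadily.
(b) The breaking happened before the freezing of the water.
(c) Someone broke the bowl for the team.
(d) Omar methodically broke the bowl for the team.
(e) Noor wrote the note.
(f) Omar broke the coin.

(a), (b), (c)

(a) Entailed — generalizing the agent leaves a sub-description the original still satisfies.
(b) Entailed — the narrative places the breaking before the freezing.
(c) Entailed — every conjunct here is already in the original breaking event.
(d) Not entailed — 'methodically' adds information not in the original event.
(e) Not entailed — 'was writing' is progressive on an accomplishment; it does not entail the completed 'wrote'.
(f) Not entailed — Omar broke the bowl, not the coin; the coin belongs to the carrying event.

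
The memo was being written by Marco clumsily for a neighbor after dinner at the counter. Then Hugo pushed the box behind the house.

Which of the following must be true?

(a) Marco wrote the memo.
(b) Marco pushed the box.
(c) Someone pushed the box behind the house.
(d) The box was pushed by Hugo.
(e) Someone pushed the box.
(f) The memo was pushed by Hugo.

(c), (d), (e)

(a) Not entailed — 'was writing' is progressive on an accomplishment; it does not entail the completed 'wrote'.
(b) Not entailed — the passage has Hugo pushing the box, not Marco.
(c) Entailed — every conjunct here is already in the original pushing event.
(d) Entailed — every conjunct here is already in the original pushing event.
(e) Entailed — every conjunct here is already in the original pushing event.
(f) Not entailed — Hugo pushed the box, not the memo; the memo belongs to the writing event.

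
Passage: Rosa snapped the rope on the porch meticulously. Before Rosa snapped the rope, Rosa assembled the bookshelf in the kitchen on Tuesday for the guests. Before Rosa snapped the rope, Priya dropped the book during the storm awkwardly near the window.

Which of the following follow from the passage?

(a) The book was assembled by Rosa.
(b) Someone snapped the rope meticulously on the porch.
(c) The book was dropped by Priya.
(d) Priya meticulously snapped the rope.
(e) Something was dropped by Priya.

(b), (c), (e)

(a) Not entailed — Rosa assembled the bookshelf, not the book; the book belongs to the dropping event.
(b) Entailed — the original entails any weakening of itself; this just generalizes the agent.
(c) Entailed — this follows by dropping conjuncts from the dropping event's description.
(d) Not entailed — the passage has Rosa snapping the rope, not Priya.
(e) Entailed — the original entails any weakening of itself; this just drops 'near the window', 'during the storm', 'awkwardly' and generalizes the patient.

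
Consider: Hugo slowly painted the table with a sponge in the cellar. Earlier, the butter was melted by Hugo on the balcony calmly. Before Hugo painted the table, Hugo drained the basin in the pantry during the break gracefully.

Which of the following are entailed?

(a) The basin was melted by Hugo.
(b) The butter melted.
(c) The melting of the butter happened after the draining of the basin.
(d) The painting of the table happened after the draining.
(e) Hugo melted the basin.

(a) Not entailed — Hugo melted the butter, not the basin; the basin belongs to the draining event.
(b) Entailed — 'Hugo melted the butter' is causative; it entails the inchoative 'the butter melted'.
(c) Not entailed — the narrative doesn't order the draining relative to the melting.
(d) Entailed — the narrative places the draining before the painting.
(e) Not entailed — Hugo melted the butter, not the basin; the basin belongs to the draining event.

(b), (d)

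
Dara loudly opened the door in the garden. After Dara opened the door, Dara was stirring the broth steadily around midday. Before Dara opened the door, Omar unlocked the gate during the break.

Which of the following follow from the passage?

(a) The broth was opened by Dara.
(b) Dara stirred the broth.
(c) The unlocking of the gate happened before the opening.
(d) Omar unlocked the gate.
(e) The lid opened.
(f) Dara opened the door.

(b), (c), (d), (f)

(a) Not entailed — Dara opened the door, not the broth; the broth belongs to the stirring event.
(b) Entailed — 'stir' is an activity; 'was stirring' entails that some stirring happened, so 'stirred' holds.
(c) Entailed — the narrative places the unlocking before the opening.
(d) Entailed — the original entails any weakening of itself; this just drops 'during the break'.
(e) Not entailed — the door is what opened, not the lid.
(f) Entailed — the original entails any weakening of itself; this just drops 'in the garden', 'loudly'.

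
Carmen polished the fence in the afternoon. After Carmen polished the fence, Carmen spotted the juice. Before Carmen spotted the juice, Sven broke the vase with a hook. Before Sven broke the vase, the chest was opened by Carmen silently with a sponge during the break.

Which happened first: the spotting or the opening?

The connectives place the opening before the spotting.

the opening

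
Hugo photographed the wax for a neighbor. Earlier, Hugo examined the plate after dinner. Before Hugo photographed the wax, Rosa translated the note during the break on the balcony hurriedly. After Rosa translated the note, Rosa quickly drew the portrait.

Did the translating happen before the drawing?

yes

The narrative orders the translating before the drawing.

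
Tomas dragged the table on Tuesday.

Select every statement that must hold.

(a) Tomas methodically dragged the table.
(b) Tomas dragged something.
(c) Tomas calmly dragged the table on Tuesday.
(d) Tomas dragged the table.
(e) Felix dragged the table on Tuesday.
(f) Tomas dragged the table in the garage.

(a) Not entailed — 'methodically' adds information not in the original event.
(b) Entailed — dropping 'on Tuesday' and generalizing the patient leaves a sub-description the original still satisfies.
(c) Not entailed — 'calmly' adds information not in the original event.
(d) Entailed — every conjunct here is already in the original dragging event.
(e) Not entailed — the passage has Tomas dragging the table, not Felix.
(f) Not entailed — 'in the garage' adds information not in the original event.

(b), (d)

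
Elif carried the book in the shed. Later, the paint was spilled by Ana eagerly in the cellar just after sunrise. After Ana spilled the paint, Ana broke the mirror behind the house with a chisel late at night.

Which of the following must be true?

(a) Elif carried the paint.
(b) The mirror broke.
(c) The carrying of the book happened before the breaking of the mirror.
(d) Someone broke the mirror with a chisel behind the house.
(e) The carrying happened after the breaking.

(a) Not entailed — Elif carried the book, not the paint; the paint belongs to the spilling event.
(b) Entailed — 'Ana broke the mirror' is causative; it entails the inchoative 'the mirror broke'.
(c) Entailed — the narrative places the carrying before the breaking.
(d) Entailed — dropping 'late at night' and generalizing the agent leaves a sub-description the original still satisfies.
(e) Not entailed — the narrative places the carrying before the breaking, not after.

(b), (c), (d)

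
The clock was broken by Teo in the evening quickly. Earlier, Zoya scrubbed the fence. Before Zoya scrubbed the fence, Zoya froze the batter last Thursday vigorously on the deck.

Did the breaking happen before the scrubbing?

The narrative orders the scrubbing before the breaking.

no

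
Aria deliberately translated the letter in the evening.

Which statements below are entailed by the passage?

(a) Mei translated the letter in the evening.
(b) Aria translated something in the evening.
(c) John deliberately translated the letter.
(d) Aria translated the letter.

(b), (d)

(a) Not entailed — the passage has Aria translating the letter, not Mei.
(b) Entailed — the original entails any weakening of itself; this just drops 'deliberately' and generalizes the patient.
(c) Not entailed — the passage has Aria translating the letter, not John.
(d) Entailed — dropping 'deliberately', 'in the evening' leaves a sub-description the original still satisfies.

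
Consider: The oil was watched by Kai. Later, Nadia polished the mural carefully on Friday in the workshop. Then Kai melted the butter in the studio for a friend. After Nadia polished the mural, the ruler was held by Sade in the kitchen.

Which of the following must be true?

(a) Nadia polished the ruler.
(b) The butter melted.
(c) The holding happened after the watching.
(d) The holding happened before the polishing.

(a) Not entailed — Nadia polished the mural, not the ruler; the ruler belongs to the holding event.
(b) Entailed — 'Kai melted the butter' is causative; it entails the inchoative 'the butter melted'.
(c) Entailed — the narrative places the watching before the holding.
(d) Not entailed — the narrative places the polishing before the holding, not after.

(b), (c)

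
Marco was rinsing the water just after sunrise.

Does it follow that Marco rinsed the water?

yes

'rinse' is atelic; if Marco was rinsing the water, then Marco rinsed the water (for some time).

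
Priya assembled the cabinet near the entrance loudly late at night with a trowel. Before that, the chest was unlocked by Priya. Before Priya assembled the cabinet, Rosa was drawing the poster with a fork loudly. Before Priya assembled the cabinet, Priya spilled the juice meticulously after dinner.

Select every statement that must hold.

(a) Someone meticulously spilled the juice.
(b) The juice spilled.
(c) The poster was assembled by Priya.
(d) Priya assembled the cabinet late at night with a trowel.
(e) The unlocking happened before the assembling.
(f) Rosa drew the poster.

(a) Entailed — the original entails any weakening of itself; this just drops 'after dinner' and generalizes the agent.
(b) Entailed — 'Priya spilled the juice' is causative; it entails the inchoative 'the juice spilled'.
(c) Not entailed — Priya assembled the cabinet, not the poster; the poster belongs to the drawing event.
(d) Entailed — dropping 'near the entrance', 'loudly' leaves a sub-description the original still satisfies.
(e) Entailed — the narrative places the unlocking before the assembling.
(f) Not entailed — 'was drawing' is progressive on an accomplishment; it does not entail the completed 'drew'.

(a), (b), (d), (e)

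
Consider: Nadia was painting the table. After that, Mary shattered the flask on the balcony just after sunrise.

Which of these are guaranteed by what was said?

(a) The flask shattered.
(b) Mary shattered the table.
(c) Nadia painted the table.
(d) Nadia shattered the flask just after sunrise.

(a) Entailed — 'Mary shattered the flask' is causative; it entails the inchoative 'the flask shattered'.
(b) Not entailed — Mary shattered the flask, not the table; the table belongs to the painting event.
(c) Not entailed — 'was painting' is progressive on an accomplishment; it does not entail the completed 'painted'.
(d) Not entailed — the passage has Mary shattering the flask, not Nadia.

(a)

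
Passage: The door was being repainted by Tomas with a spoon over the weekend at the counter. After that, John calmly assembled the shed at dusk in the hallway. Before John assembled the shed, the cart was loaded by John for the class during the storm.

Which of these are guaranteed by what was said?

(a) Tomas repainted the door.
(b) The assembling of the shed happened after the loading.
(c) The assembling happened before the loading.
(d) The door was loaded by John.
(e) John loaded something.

(b), (e)

(a) Not entailed — 'was repainting' is progressive on an accomplishment; it does not entail the completed 'repainted'.
(b) Entailed — the narrative places the loading before the assembling.
(c) Not entailed — the narrative places the loading before the assembling, not after.
(d) Not entailed — John loaded the cart, not the door; the door belongs to the repainting event.
(e) Entailed — the original entails any weakening of itself; this just drops 'for the class', 'during the storm' and generalizes the patient.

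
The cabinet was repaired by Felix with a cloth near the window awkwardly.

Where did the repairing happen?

near the window

'near the window' marks the location of the repairing event.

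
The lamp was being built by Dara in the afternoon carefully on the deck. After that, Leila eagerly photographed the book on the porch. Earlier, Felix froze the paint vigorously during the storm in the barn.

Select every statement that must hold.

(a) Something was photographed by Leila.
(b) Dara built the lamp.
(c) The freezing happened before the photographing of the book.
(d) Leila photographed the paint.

(a) Entailed — every conjunct here is already in the original photographing event.
(b) Not entailed — 'was building' is progressive on an accomplishment; it does not entail the completed 'built'.
(c) Entailed — the narrative places the freezing before the photographing.
(d) Not entailed — Leila photographed the book, not the paint; the paint belongs to the freezing event.

(a), (c)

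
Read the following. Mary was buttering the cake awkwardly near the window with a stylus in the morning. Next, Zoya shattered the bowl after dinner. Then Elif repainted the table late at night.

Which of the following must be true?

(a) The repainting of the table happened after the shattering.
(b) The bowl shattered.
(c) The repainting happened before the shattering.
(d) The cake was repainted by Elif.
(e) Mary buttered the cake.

(a) Entailed — the narrative places the shattering before the repainting.
(b) Entailed — 'Zoya shattered the bowl' is causative; it entails the inchoative 'the bowl shattered'.
(c) Not entailed — the narrative places the shattering before the repainting, not after.
(d) Not entailed — Elif repainted the table, not the cake; the cake belongs to the buttering event.
(e) Not entailed — 'was buttering' is progressive on an accomplishment; it does not entail the completed 'buttered'.

(a), (b)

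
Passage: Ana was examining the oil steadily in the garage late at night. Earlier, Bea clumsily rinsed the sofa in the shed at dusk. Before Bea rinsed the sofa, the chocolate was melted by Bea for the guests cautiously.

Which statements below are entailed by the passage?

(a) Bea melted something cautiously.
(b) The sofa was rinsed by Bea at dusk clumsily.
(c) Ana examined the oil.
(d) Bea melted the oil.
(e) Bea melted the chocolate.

(a) Entailed — dropping 'for the guests' and generalizing the patient leaves a sub-description the original still satisfies.
(b) Entailed — every conjunct here is already in the original rinsing event.
(c) Entailed — 'examine' is an activity; 'was examining' entails that some examining happened, so 'examined' holds.
(d) Not entailed — Bea melted the chocolate, not the oil; the oil belongs to the examining event.
(e) Entailed — dropping 'for the guests', 'cautiously' leaves a sub-description the original still satisfies.

(a), (b), (c), (e)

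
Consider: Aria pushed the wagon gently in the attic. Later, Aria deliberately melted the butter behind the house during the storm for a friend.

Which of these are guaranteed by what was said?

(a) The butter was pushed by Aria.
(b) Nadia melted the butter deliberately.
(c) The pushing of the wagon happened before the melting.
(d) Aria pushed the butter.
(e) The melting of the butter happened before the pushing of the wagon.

(c)

(a) Not entailed — Aria pushed the wagon, not the butter; the butter belongs to the melting event.
(b) Not entailed — the passage has Aria melting the butter, not Nadia.
(c) Entailed — the narrative places the pushing before the melting.
(d) Not entailed — Aria pushed the wagon, not the butter; the butter belongs to the melting event.
(e) Not entailed — the narrative places the pushing before the melting, not after.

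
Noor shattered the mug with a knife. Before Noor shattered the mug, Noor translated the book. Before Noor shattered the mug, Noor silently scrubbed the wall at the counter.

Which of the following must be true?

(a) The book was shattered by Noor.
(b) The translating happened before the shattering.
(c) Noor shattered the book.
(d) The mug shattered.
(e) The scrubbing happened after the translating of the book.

(b), (d)

(a) Not entailed — Noor shattered the mug, not the book; the book belongs to the translating event.
(b) Entailed — the narrative places the translating before the shattering.
(c) Not entailed — Noor shattered the mug, not the book; the book belongs to the translating event.
(d) Entailed — 'Noor shattered the mug' is causative; it entails the inchoative 'the mug shattered'.
(e) Not entailed — the narrative doesn't order the translating relative to the scrubbing.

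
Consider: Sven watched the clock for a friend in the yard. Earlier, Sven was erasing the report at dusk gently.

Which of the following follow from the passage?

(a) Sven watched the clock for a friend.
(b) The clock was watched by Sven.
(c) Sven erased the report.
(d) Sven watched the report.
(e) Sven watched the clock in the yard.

(a) Entailed — every conjunct here is already in the original watching event.
(b) Entailed — dropping 'in the yard', 'for a friend' leaves a sub-description the original still satisfies.
(c) Not entailed — 'was erasing' is progressive on an accomplishment; it does not entail the completed 'erased'.
(d) Not entailed — Sven watched the clock, not the report; the report belongs to the erasing event.
(e) Entailed — this follows by dropping conjuncts from the watching event's description.

(a), (b), (e)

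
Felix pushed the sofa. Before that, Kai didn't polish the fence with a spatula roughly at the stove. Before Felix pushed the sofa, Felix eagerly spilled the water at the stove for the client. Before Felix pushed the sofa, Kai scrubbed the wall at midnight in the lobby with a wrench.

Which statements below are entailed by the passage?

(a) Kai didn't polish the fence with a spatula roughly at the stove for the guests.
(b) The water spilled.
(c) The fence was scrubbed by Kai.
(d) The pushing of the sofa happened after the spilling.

(a), (b), (d)

(a) Entailed — under negation, adding a further restriction is entailed: if no such polishing event occurred, none occurred for the guests either.
(b) Entailed — 'Felix spilled the water' is causative; it entails the inchoative 'the water spilled'.
(c) Not entailed — Kai scrubbed the wall, not the fence; the fence belongs to the polishing event.
(d) Entailed — the narrative places the spilling before the pushing.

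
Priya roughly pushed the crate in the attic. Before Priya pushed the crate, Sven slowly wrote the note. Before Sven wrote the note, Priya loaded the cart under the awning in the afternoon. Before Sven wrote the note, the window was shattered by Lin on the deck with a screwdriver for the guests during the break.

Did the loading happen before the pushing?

The narrative orders the loading before the pushing.

yes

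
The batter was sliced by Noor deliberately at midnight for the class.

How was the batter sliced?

'deliberately' marks the manner of the slicing event.

deliberately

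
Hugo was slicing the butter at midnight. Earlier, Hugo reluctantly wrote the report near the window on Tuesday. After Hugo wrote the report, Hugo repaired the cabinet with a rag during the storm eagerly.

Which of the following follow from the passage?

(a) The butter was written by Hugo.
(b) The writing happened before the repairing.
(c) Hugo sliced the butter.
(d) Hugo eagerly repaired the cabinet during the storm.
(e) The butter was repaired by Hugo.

(b), (d)

(a) Not entailed — Hugo wrote the report, not the butter; the butter belongs to the slicing event.
(b) Entailed — the narrative places the writing before the repairing.
(c) Not entailed — 'was slicing' is progressive on an accomplishment; it does not entail the completed 'sliced'.
(d) Entailed — this follows by dropping conjuncts from the repairing event's description.
(e) Not entailed — Hugo repaired the cabinet, not the butter; the butter belongs to the slicing event.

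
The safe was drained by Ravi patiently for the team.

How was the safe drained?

'patiently' marks the manner of the draining event.

patiently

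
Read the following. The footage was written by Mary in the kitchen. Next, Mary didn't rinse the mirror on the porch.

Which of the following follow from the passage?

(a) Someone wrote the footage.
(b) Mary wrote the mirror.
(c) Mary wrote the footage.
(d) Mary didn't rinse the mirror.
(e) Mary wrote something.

(a), (c), (e)

(a) Entailed — dropping 'in the kitchen' and generalizing the agent leaves a sub-description the original still satisfies.
(b) Not entailed — Mary wrote the footage, not the mirror; the mirror belongs to the rinsing event.
(c) Entailed — dropping 'in the kitchen' leaves a sub-description the original still satisfies.
(d) Not entailed — dropping 'on the porch' under negation is not valid — the original leaves open that Mary rinsed the mirror some other way.
(e) Entailed — this follows by dropping conjuncts from the writing event's description.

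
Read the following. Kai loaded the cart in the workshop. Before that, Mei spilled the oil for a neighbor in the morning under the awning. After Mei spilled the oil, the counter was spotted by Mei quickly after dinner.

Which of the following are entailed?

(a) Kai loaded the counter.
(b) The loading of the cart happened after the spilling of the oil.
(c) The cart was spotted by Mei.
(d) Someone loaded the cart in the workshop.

(b), (d)

(a) Not entailed — Kai loaded the cart, not the counter; the counter belongs to the spotting event.
(b) Entailed — the narrative places the spilling before the loading.
(c) Not entailed — Mei spotted the counter, not the cart; the cart belongs to the loading event.
(d) Entailed — every conjunct here is already in the original loading event.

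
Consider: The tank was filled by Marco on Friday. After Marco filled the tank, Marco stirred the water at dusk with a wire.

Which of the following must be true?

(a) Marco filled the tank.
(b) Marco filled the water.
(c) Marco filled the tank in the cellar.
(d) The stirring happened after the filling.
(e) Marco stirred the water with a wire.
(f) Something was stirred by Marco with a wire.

(a), (d), (e), (f)

(a) Entailed — dropping 'on Friday' leaves a sub-description the original still satisfies.
(b) Not entailed — Marco filled the tank, not the water; the water belongs to the stirring event.
(c) Not entailed — 'in the cellar' adds information not in the original event.
(d) Entailed — the narrative places the filling before the stirring.
(e) Entailed — the original entails any weakening of itself; this just drops 'at dusk'.
(f) Entailed — this follows by dropping conjuncts from the stirring event's description.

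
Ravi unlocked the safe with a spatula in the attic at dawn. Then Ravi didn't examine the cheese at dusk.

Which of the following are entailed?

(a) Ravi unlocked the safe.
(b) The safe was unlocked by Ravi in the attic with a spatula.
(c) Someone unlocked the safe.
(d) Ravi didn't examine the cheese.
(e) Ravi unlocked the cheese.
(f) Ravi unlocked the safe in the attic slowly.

(a) Entailed — this follows by dropping conjuncts from the unlocking event's description.
(b) Entailed — this follows by dropping conjuncts from the unlocking event's description.
(c) Entailed — the original entails any weakening of itself; this just drops 'in the attic', 'at dawn', 'with a spatula' and generalizes the agent.
(d) Not entailed — dropping 'at dusk' under negation is not valid — the original leaves open that Ravi examined the cheese some other way.
(e) Not entailed — Ravi unlocked the safe, not the cheese; the cheese belongs to the examining event.
(f) Not entailed — 'slowly' adds information not in the original event.

(a), (b), (c)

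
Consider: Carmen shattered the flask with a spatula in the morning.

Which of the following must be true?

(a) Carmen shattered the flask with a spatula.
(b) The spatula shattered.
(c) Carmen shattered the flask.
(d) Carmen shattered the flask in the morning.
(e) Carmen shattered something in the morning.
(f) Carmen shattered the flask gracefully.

(a), (c), (d), (e)

(a) Entailed — the original entails any weakening of itself; this just drops 'in the morning'.
(b) Not entailed — the flask is what shattered, not the spatula.
(c) Entailed — dropping 'with a spatula', 'in the morning' leaves a sub-description the original still satisfies.
(d) Entailed — the original entails any weakening of itself; this just drops 'with a spatula'.
(e) Entailed — dropping 'with a spatula' and generalizing the patient leaves a sub-description the original still satisfies.
(f) Not entailed — 'gracefully' adds information not in the original event.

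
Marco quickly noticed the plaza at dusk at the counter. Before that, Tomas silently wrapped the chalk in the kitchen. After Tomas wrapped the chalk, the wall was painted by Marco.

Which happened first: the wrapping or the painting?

The connectives place the wrapping before the painting.

the wrapping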